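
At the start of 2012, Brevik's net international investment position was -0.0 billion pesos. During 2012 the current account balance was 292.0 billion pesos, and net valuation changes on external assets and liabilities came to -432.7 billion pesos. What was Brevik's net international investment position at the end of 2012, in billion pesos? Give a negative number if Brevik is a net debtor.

Change in NIIP = current account + net valuation change = 292.0 + (-432.7) = -140.7
End-of-year NIIP = -0.0 + (-140.7) = -140.7

-140.7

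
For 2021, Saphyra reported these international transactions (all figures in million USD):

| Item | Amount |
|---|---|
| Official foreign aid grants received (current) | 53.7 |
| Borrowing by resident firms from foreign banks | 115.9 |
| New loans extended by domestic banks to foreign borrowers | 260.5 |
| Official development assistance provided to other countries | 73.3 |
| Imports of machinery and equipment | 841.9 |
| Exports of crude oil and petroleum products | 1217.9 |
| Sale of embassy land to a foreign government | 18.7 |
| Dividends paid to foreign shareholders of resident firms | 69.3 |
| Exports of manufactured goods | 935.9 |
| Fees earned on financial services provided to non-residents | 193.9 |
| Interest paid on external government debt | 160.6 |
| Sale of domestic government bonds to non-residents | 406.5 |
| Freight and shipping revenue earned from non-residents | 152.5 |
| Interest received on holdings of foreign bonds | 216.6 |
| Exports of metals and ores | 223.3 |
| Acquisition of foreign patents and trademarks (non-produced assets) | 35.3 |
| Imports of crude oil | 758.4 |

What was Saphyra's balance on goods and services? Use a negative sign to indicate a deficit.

1123.2

Goods: 935.9 + 1217.9 - 841.9 - 758.4 + 223.3 = 776.8
Services: 193.9 + 152.5 = 346.4
Trade balance = 776.8 + 346.4 = 1123.2
(Excluded from the trade balance — secondary income: official foreign aid grants received (current) 53.7, official development assistance provided to other countries 73.3; financial account: borrowing by resident firms from foreign banks 115.9, new loans extended by domestic banks to foreign borrowers 260.5, sale of domestic government bonds to non-residents 406.5; capital account: sale of embassy land to a foreign government 18.7, acquisition of foreign patents and trademarks (non-produced assets) 35.3; primary income: dividends paid to foreign shareholders of resident firms 69.3, interest paid on external government debt 160.6, interest received on holdings of foreign bonds 216.6.)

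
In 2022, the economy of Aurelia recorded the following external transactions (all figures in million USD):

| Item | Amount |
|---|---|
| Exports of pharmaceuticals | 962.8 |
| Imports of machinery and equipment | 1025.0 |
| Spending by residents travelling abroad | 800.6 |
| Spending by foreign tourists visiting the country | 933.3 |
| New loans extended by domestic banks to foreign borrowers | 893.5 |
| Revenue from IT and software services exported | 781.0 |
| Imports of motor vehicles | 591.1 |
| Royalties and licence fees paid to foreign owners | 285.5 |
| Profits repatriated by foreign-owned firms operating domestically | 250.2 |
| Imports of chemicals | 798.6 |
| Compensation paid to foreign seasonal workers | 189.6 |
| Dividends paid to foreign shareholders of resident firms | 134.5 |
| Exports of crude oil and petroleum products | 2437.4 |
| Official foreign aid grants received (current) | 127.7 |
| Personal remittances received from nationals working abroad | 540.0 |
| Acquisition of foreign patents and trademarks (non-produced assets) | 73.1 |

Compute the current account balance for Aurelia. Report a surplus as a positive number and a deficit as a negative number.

1707.1

Goods: 962.8 - 798.6 + 2437.4 - 591.1 - 1025.0 = 985.5
Services: -285.5 - 800.6 + 933.3 + 781.0 = 628.2
Primary income: -134.5 - 189.6 - 250.2 = -574.3
Secondary income: 127.7 + 540.0 = 667.7
Current account = 985.5 + 628.2 + (-574.3) + 667.7 = 1707.1
(Excluded from the current account — financial account: new loans extended by domestic banks to foreign borrowers 893.5; capital account: acquisition of foreign patents and trademarks (non-produced assets) 73.1.)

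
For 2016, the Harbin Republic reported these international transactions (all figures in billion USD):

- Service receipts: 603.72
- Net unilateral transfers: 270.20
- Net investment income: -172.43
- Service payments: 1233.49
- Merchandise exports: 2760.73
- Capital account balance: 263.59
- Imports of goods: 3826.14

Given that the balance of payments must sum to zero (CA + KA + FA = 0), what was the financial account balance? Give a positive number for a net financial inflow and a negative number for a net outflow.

Goods balance = 2760.73 - 3826.14 = -1065.41
Services balance = 603.72 - 1233.49 = -629.77
Trade balance (goods + services) = -1065.41 + (-629.77) = -1695.18
Net primary income = -172.43
Net secondary income = 270.20
Current account = -1695.18 + (-172.43) + 270.20 = -1597.41
Financial account = -(-1597.41 + 263.59) = 1333.82

1333.82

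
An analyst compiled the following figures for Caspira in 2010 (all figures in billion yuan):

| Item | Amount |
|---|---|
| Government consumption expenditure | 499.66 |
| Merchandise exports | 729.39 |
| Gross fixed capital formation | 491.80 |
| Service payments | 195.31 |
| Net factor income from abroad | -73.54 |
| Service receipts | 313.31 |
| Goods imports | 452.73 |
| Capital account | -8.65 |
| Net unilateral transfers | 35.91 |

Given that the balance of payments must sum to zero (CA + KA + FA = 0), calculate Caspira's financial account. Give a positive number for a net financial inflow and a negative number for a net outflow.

Goods balance = 729.39 - 452.73 = 276.66
Services balance = 313.31 - 195.31 = 118.00
Trade balance (goods + services) = 276.66 + 118.00 = 394.66
Net primary income = -73.54
Net secondary income = 35.91
Current account = 394.66 + (-73.54) + 35.91 = 357.03
Financial account = -(357.03 + (-8.65)) = -348.38

-348.38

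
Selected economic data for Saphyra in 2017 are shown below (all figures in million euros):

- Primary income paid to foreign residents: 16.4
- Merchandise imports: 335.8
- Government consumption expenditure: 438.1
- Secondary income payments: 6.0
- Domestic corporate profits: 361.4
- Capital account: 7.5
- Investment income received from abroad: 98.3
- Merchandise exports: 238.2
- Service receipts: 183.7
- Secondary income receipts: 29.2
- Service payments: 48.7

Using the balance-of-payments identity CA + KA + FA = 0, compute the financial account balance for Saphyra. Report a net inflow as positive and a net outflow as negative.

Goods balance = 238.2 - 335.8 = -97.6
Services balance = 183.7 - 48.7 = 135.0
Trade balance (goods + services) = -97.6 + 135.0 = 37.4
Net primary income = 98.3 - 16.4 = 81.9
Net secondary income = 29.2 - 6.0 = 23.2
Current account = 37.4 + 81.9 + 23.2 = 142.5
Financial account = -(142.5 + 7.5) = -150.0

-150.0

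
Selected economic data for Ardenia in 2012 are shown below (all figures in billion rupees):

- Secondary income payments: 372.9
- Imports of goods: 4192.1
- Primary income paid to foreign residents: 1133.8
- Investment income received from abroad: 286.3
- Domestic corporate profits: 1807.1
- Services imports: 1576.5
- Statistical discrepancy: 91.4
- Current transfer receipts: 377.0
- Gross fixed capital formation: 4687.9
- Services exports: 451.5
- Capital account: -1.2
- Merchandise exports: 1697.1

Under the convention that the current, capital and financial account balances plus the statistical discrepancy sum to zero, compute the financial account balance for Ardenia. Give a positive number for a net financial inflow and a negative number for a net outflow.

4373.2

Goods balance = 1697.1 - 4192.1 = -2495.0
Services balance = 451.5 - 1576.5 = -1125.0
Trade balance (goods + services) = -2495.0 + (-1125.0) = -3620.0
Net primary income = 286.3 - 1133.8 = -847.5
Net secondary income = 377.0 - 372.9 = 4.1
Current account = -3620.0 + (-847.5) + 4.1 = -4463.4
Financial account = -(-4463.4 + (-1.2) + 91.4) = 4373.2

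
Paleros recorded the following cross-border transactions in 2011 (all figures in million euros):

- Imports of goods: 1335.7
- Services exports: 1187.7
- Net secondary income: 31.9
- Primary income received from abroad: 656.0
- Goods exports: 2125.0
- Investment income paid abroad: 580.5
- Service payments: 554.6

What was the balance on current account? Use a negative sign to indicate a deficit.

Goods balance = 2125.0 - 1335.7 = 789.3
Services balance = 1187.7 - 554.6 = 633.1
Trade balance (goods + services) = 789.3 + 633.1 = 1422.4
Net primary income = 656.0 - 580.5 = 75.5
Net secondary income = 31.9
Current account = 1422.4 + 75.5 + 31.9 = 1529.8

1529.8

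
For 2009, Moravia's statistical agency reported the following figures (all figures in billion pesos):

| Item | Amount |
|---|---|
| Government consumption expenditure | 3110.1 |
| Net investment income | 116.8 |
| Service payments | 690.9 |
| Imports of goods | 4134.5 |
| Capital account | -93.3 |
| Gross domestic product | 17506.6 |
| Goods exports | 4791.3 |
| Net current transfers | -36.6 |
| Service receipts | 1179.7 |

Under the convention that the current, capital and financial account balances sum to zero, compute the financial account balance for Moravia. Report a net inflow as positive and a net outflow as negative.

-1132.5

Goods balance = 4791.3 - 4134.5 = 656.8
Services balance = 1179.7 - 690.9 = 488.8
Trade balance (goods + services) = 656.8 + 488.8 = 1145.6
Net primary income = 116.8
Net secondary income = -36.6
Current account = 1145.6 + 116.8 + (-36.6) = 1225.8
Financial account = -(1225.8 + (-93.3)) = -1132.5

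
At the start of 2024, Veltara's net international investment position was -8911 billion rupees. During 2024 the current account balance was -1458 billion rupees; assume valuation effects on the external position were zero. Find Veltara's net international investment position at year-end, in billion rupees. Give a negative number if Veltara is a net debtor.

With no valuation effects, change in NIIP = current account = -1458
End-of-year NIIP = -8911 + (-1458) = -10369

-10369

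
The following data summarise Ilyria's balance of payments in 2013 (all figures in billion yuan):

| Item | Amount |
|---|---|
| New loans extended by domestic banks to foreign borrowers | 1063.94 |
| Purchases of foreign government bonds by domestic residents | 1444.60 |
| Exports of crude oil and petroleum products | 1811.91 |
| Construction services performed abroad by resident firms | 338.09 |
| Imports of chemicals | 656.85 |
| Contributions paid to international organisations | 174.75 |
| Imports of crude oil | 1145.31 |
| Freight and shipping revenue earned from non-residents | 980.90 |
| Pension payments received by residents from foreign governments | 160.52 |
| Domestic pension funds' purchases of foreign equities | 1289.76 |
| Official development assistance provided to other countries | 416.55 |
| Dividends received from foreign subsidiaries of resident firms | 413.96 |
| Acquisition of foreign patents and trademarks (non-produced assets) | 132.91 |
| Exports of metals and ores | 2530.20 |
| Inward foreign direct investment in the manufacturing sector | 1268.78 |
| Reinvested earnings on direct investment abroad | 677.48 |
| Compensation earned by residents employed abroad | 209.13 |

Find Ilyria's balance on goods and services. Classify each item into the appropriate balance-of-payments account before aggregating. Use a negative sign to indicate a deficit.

Goods: 2530.20 - 1145.31 + 1811.91 - 656.85 = 2539.95
Services: 338.09 + 980.90 = 1318.99
Trade balance = 2539.95 + 1318.99 = 3858.94
(Excluded from the trade balance — financial account: new loans extended by domestic banks to foreign borrowers 1063.94, purchases of foreign government bonds by domestic residents 1444.60, domestic pension funds' purchases of foreign equities 1289.76, inward foreign direct investment in the manufacturing sector 1268.78; secondary income: contributions paid to international organisations 174.75, pension payments received by residents from foreign governments 160.52, official development assistance provided to other countries 416.55; primary income: dividends received from foreign subsidiaries of resident firms 413.96, reinvested earnings on direct investment abroad 677.48, compensation earned by residents employed abroad 209.13; capital account: acquisition of foreign patents and trademarks (non-produced assets) 132.91.)

3858.94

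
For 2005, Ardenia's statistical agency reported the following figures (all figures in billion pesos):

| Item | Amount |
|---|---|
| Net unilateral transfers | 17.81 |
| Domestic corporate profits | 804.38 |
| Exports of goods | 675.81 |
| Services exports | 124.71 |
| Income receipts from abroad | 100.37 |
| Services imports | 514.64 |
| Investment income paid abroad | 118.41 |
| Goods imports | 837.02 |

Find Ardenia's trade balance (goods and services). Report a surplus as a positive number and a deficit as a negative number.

-551.14

Goods balance = 675.81 - 837.02 = -161.21
Services balance = 124.71 - 514.64 = -389.93
Trade balance (goods + services) = -161.21 + (-389.93) = -551.14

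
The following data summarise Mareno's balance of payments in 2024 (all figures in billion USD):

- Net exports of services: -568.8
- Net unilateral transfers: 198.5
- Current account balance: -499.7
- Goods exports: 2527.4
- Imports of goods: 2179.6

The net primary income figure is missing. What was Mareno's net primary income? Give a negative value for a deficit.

Current account = goods balance + services balance + net primary income + net secondary income
Sum of the known components = -22.5
Net primary income = CA - (known components) = -499.7 - (-22.5) = -477.2

-477.2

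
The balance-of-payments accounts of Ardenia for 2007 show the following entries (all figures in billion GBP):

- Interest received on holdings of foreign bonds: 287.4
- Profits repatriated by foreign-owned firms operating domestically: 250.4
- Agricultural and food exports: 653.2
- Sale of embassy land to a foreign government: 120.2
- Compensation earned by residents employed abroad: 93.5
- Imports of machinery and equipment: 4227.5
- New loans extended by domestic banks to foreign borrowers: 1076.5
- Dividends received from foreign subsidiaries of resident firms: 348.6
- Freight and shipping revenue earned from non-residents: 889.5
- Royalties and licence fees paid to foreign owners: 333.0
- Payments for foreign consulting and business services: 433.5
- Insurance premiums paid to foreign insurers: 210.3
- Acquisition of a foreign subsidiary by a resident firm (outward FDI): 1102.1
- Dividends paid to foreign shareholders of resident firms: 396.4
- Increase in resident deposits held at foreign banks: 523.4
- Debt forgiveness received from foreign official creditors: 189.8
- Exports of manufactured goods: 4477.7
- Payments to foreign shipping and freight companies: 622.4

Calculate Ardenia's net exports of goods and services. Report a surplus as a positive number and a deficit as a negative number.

Goods: 653.2 - 4227.5 + 4477.7 = 903.4
Services: -622.4 - 333.0 - 210.3 - 433.5 + 889.5 = -709.7
Trade balance = 903.4 + (-709.7) = 193.7
(Excluded from the trade balance — primary income: interest received on holdings of foreign bonds 287.4, profits repatriated by foreign-owned firms operating domestically 250.4, compensation earned by residents employed abroad 93.5, dividends received from foreign subsidiaries of resident firms 348.6, dividends paid to foreign shareholders of resident firms 396.4; capital account: sale of embassy land to a foreign government 120.2, debt forgiveness received from foreign official creditors 189.8; financial account: new loans extended by domestic banks to foreign borrowers 1076.5, acquisition of a foreign subsidiary by a resident firm (outward FDI) 1102.1, increase in resident deposits held at foreign banks 523.4.)

193.7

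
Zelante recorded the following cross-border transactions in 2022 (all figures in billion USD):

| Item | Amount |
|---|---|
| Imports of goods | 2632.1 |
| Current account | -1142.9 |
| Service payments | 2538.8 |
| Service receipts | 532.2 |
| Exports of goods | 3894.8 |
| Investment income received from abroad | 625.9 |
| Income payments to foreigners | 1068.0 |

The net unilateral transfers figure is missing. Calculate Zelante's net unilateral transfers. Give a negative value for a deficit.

43.1

Current account = goods balance + services balance + net primary income + net secondary income
Sum of the known components = -1186.0
Net unilateral transfers = CA - (known components) = -1142.9 - (-1186.0) = 43.1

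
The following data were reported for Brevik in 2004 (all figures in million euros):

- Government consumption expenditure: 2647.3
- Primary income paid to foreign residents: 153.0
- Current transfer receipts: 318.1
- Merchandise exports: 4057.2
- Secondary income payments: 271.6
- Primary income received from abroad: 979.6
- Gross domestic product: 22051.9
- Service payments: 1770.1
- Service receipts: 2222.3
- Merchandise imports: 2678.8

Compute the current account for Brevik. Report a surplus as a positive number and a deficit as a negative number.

Goods balance = 4057.2 - 2678.8 = 1378.4
Services balance = 2222.3 - 1770.1 = 452.2
Trade balance (goods + services) = 1378.4 + 452.2 = 1830.6
Net primary income = 979.6 - 153.0 = 826.6
Net secondary income = 318.1 - 271.6 = 46.5
Current account = 1830.6 + 826.6 + 46.5 = 2703.7

2703.7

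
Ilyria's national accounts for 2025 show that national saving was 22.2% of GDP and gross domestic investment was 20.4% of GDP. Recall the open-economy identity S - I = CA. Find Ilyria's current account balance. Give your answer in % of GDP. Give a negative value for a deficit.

S - I = CA (net lending to the rest of the world).
CA = S - I = 22.2 - 20.4 = 1.8

1.8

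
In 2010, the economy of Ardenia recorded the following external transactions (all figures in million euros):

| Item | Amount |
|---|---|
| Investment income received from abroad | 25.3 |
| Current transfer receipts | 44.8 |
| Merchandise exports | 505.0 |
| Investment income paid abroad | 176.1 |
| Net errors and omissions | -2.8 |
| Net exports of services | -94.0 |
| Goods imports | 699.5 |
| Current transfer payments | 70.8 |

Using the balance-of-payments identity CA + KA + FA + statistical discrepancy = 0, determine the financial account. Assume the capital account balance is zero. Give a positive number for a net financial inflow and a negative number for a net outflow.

Goods balance = 505.0 - 699.5 = -194.5
Services balance = -94.0
Trade balance (goods + services) = -194.5 + (-94.0) = -288.5
Net primary income = 25.3 - 176.1 = -150.8
Net secondary income = 44.8 - 70.8 = -26.0
Current account = -288.5 + (-150.8) + (-26.0) = -465.3
Financial account = -(-465.3 + (-2.8)) = 468.1

468.1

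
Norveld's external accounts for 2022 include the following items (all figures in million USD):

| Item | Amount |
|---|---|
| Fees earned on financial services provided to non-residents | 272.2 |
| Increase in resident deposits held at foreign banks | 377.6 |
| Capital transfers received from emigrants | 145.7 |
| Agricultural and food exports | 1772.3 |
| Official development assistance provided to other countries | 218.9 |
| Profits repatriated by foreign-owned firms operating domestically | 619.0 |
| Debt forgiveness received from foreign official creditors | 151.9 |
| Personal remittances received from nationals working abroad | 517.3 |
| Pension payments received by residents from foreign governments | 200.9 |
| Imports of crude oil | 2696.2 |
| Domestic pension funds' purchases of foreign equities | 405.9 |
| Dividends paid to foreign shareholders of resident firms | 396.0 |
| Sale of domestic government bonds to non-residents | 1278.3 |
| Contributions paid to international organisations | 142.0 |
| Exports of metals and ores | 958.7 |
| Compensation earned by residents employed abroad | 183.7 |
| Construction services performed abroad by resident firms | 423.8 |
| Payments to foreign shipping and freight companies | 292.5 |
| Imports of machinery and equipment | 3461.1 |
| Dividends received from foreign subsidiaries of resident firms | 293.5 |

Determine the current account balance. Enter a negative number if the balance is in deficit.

-3203.3

Goods: 958.7 - 2696.2 - 3461.1 + 1772.3 = -3426.3
Services: 272.2 - 292.5 + 423.8 = 403.5
Primary income: 293.5 - 396.0 + 183.7 - 619.0 = -537.8
Secondary income: -142.0 + 517.3 + 200.9 - 218.9 = 357.3
Current account = (-3426.3) + 403.5 + (-537.8) + 357.3 = -3203.3
(Excluded from the current account — financial account: increase in resident deposits held at foreign banks 377.6, domestic pension funds' purchases of foreign equities 405.9, sale of domestic government bonds to non-residents 1278.3; capital account: capital transfers received from emigrants 145.7, debt forgiveness received from foreign official creditors 151.9.)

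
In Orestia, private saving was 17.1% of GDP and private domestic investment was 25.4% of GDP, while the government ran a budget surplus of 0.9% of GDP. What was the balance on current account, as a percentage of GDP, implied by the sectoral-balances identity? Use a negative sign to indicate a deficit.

-7.4

By the sectoral-balances identity, CA = (S_private - I) + (T - G).
Private balance = 17.1 - 25.4 = -8.3
Government balance (T - G) = 0.9
CA = -8.3 + 0.9 = -7.4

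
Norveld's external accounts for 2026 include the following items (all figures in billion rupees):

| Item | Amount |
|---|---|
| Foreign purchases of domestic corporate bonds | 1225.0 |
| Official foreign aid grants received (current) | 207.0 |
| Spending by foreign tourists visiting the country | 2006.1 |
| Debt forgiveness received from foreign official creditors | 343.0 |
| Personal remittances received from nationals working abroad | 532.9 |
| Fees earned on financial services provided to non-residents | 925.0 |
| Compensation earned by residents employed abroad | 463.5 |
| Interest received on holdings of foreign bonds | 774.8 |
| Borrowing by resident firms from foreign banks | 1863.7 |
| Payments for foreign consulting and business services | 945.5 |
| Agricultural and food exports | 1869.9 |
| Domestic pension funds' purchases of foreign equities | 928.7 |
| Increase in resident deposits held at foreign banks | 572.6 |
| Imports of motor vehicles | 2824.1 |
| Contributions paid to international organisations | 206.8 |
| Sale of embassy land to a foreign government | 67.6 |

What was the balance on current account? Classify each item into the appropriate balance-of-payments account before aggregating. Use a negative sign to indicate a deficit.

2802.8

Goods: 1869.9 - 2824.1 = -954.2
Services: -945.5 + 2006.1 + 925.0 = 1985.6
Primary income: 463.5 + 774.8 = 1238.3
Secondary income: -206.8 + 532.9 + 207.0 = 533.1
Current account = (-954.2) + 1985.6 + 1238.3 + 533.1 = 2802.8
(Excluded from the current account — financial account: foreign purchases of domestic corporate bonds 1225.0, borrowing by resident firms from foreign banks 1863.7, domestic pension funds' purchases of foreign equities 928.7, increase in resident deposits held at foreign banks 572.6; capital account: debt forgiveness received from foreign official creditors 343.0, sale of embassy land to a foreign government 67.6.)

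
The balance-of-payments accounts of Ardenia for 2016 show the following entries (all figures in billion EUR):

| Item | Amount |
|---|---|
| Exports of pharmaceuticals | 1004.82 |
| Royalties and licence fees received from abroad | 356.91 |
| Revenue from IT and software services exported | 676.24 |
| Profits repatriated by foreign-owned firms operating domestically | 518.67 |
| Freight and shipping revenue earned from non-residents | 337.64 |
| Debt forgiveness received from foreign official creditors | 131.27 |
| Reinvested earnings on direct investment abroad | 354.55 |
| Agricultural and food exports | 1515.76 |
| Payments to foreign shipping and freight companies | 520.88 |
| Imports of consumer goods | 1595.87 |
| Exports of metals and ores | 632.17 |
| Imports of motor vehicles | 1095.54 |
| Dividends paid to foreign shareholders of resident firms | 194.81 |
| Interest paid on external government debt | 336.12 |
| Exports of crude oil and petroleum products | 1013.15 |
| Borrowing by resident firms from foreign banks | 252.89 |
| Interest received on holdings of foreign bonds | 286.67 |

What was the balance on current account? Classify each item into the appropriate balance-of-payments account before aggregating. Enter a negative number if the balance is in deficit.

1916.02

Goods: 1013.15 + 1515.76 - 1595.87 - 1095.54 + 632.17 + 1004.82 = 1474.49
Services: 676.24 + 337.64 + 356.91 - 520.88 = 849.91
Primary income: -194.81 - 336.12 + 354.55 - 518.67 + 286.67 = -408.38
Current account = 1474.49 + 849.91 + (-408.38) = 1916.02
(Excluded from the current account — capital account: debt forgiveness received from foreign official creditors 131.27; financial account: borrowing by resident firms from foreign banks 252.89.)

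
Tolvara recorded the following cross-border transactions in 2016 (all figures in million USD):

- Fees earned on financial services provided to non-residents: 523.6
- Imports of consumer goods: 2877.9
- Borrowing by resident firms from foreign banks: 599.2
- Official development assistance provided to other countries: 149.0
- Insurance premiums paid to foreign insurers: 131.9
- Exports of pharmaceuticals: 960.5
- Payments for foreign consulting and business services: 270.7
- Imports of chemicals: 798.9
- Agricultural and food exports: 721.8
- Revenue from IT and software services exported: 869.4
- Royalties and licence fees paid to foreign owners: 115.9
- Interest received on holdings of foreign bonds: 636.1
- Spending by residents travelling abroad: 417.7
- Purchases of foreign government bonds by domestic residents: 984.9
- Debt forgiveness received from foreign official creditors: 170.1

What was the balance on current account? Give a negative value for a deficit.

Goods: 721.8 - 798.9 + 960.5 - 2877.9 = -1994.5
Services: -270.7 - 115.9 - 131.9 + 869.4 + 523.6 - 417.7 = 456.8
Primary income: 636.1
Secondary income: -149.0
Current account = (-1994.5) + 456.8 + 636.1 + (-149.0) = -1050.6
(Excluded from the current account — financial account: borrowing by resident firms from foreign banks 599.2, purchases of foreign government bonds by domestic residents 984.9; capital account: debt forgiveness received from foreign official creditors 170.1.)

-1050.6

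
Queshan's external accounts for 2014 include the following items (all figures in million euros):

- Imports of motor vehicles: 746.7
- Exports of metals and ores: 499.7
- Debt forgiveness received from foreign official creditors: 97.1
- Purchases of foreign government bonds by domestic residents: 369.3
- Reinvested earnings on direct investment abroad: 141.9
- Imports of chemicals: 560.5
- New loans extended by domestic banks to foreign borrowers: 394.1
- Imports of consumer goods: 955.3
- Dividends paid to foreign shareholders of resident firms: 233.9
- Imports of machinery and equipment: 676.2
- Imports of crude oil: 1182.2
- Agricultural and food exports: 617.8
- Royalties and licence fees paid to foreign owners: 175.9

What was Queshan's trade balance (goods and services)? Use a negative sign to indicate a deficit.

-3179.3

Goods: 499.7 - 746.7 + 617.8 - 1182.2 - 676.2 - 560.5 - 955.3 = -3003.4
Services: -175.9
Trade balance = -3003.4 + (-175.9) = -3179.3
(Excluded from the trade balance — capital account: debt forgiveness received from foreign official creditors 97.1; financial account: purchases of foreign government bonds by domestic residents 369.3, new loans extended by domestic banks to foreign borrowers 394.1; primary income: reinvested earnings on direct investment abroad 141.9, dividends paid to foreign shareholders of resident firms 233.9.)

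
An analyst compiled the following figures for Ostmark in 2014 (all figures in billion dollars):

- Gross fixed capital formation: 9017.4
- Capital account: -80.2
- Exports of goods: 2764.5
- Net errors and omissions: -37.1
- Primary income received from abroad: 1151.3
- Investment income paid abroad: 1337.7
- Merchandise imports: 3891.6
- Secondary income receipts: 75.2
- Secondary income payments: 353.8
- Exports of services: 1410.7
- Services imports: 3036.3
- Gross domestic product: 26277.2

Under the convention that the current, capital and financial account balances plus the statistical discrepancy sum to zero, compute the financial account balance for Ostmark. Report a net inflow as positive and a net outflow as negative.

Goods balance = 2764.5 - 3891.6 = -1127.1
Services balance = 1410.7 - 3036.3 = -1625.6
Trade balance (goods + services) = -1127.1 + (-1625.6) = -2752.7
Net primary income = 1151.3 - 1337.7 = -186.4
Net secondary income = 75.2 - 353.8 = -278.6
Current account = -2752.7 + (-186.4) + (-278.6) = -3217.7
Financial account = -(-3217.7 + (-80.2) + (-37.1)) = 3335.0

3335.0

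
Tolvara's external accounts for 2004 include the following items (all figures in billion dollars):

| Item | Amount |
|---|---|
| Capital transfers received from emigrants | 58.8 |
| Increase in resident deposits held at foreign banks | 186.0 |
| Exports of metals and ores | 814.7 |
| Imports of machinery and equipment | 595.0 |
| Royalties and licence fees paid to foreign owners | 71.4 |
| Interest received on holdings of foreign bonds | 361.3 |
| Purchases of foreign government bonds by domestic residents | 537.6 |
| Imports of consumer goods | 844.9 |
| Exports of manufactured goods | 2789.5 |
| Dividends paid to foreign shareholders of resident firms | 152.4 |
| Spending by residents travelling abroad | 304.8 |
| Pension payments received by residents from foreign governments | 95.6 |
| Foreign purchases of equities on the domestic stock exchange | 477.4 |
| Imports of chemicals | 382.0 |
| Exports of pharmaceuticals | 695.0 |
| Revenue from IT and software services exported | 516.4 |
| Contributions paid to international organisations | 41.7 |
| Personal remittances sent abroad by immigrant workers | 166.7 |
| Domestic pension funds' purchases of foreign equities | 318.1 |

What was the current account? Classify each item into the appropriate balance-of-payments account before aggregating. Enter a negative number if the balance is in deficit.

2713.6

Goods: 695.0 - 595.0 - 382.0 + 814.7 - 844.9 + 2789.5 = 2477.3
Services: -304.8 - 71.4 + 516.4 = 140.2
Primary income: 361.3 - 152.4 = 208.9
Secondary income: -166.7 - 41.7 + 95.6 = -112.8
Current account = 2477.3 + 140.2 + 208.9 + (-112.8) = 2713.6
(Excluded from the current account — capital account: capital transfers received from emigrants 58.8; financial account: increase in resident deposits held at foreign banks 186.0, purchases of foreign government bonds by domestic residents 537.6, foreign purchases of equities on the domestic stock exchange 477.4, domestic pension funds' purchases of foreign equities 318.1.)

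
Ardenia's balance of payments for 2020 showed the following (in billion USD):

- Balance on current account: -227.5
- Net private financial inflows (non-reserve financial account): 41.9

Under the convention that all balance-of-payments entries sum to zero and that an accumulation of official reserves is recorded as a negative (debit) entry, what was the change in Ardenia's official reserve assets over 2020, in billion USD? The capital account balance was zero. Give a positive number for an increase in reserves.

-185.6

Official reserve transactions balance = -((-227.5) + 41.9) = 185.6
An accumulation of reserves is recorded as a debit (negative entry), so the change in the stock of reserves is the negative of that balance.
Change in official reserves = -(185.6) = -185.6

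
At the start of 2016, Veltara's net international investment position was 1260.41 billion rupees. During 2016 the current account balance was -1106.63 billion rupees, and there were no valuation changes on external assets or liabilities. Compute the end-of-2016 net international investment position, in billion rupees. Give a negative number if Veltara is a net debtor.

With no valuation effects, change in NIIP = current account = -1106.63
End-of-year NIIP = 1260.41 + (-1106.63) = 153.78

153.78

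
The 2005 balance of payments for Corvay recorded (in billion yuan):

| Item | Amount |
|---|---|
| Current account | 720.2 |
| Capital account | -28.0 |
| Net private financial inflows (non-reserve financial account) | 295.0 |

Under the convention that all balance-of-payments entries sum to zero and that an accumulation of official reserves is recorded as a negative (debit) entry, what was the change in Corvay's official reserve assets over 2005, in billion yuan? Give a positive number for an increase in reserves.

987.2

Official reserve transactions balance = -(720.2 + (-28.0) + 295.0) = -987.2
An accumulation of reserves is recorded as a debit (negative entry), so the change in the stock of reserves is the negative of that balance.
Change in official reserves = -(-987.2) = 987.2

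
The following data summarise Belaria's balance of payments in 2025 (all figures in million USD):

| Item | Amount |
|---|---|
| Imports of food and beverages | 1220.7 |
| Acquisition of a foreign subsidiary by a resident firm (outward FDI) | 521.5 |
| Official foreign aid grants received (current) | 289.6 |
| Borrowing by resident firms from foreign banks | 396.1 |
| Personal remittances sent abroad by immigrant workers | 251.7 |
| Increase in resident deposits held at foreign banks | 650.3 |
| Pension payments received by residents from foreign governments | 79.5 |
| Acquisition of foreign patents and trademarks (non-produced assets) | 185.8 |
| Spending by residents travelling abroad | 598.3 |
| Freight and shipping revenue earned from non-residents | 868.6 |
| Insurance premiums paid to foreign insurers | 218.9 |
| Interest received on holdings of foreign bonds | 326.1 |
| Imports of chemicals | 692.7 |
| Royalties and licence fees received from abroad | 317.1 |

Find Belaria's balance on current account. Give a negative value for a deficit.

-1101.4

Goods: -692.7 - 1220.7 = -1913.4
Services: 868.6 - 598.3 - 218.9 + 317.1 = 368.5
Primary income: 326.1
Secondary income: 289.6 - 251.7 + 79.5 = 117.4
Current account = (-1913.4) + 368.5 + 326.1 + 117.4 = -1101.4
(Excluded from the current account — financial account: acquisition of a foreign subsidiary by a resident firm (outward FDI) 521.5, borrowing by resident firms from foreign banks 396.1, increase in resident deposits held at foreign banks 650.3; capital account: acquisition of foreign patents and trademarks (non-produced assets) 185.8.)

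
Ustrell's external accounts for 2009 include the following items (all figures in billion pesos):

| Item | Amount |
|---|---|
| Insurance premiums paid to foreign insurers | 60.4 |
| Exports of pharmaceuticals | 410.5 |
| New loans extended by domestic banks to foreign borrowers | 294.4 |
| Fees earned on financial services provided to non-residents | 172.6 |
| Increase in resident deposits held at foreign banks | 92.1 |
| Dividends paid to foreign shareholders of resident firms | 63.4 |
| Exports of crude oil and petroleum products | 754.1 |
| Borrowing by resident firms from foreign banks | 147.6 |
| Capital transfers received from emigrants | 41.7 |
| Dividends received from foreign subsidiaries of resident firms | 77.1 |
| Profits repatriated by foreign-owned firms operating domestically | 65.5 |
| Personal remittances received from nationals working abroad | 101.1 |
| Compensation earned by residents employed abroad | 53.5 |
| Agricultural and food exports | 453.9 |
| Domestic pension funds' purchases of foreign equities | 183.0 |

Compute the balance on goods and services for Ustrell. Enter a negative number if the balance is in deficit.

Goods: 453.9 + 410.5 + 754.1 = 1618.5
Services: 172.6 - 60.4 = 112.2
Trade balance = 1618.5 + 112.2 = 1730.7
(Excluded from the trade balance — financial account: new loans extended by domestic banks to foreign borrowers 294.4, increase in resident deposits held at foreign banks 92.1, borrowing by resident firms from foreign banks 147.6, domestic pension funds' purchases of foreign equities 183.0; primary income: dividends paid to foreign shareholders of resident firms 63.4, dividends received from foreign subsidiaries of resident firms 77.1, profits repatriated by foreign-owned firms operating domestically 65.5, compensation earned by residents employed abroad 53.5; capital account: capital transfers received from emigrants 41.7; secondary income: personal remittances received from nationals working abroad 101.1.)

1730.7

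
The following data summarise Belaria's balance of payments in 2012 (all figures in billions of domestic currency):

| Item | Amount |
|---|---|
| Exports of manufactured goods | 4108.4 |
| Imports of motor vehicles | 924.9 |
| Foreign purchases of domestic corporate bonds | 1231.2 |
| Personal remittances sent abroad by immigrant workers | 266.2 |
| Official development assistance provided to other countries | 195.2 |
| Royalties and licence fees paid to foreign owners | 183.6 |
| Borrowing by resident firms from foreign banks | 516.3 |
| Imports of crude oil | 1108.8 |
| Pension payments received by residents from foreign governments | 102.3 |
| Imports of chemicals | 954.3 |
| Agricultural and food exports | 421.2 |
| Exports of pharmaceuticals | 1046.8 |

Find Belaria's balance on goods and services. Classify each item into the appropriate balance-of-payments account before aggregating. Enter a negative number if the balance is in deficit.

Goods: -954.3 - 924.9 + 4108.4 - 1108.8 + 421.2 + 1046.8 = 2588.4
Services: -183.6
Trade balance = 2588.4 + (-183.6) = 2404.8
(Excluded from the trade balance — financial account: foreign purchases of domestic corporate bonds 1231.2, borrowing by resident firms from foreign banks 516.3; secondary income: personal remittances sent abroad by immigrant workers 266.2, official development assistance provided to other countries 195.2, pension payments received by residents from foreign governments 102.3.)

2404.8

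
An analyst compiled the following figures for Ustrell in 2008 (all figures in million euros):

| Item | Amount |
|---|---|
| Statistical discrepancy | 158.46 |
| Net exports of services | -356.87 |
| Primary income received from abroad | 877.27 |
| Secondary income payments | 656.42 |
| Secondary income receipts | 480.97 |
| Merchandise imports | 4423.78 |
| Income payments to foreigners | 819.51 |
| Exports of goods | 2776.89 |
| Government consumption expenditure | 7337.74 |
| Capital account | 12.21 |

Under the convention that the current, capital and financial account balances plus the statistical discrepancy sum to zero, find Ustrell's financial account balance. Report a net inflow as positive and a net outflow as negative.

1950.78

Goods balance = 2776.89 - 4423.78 = -1646.89
Services balance = -356.87
Trade balance (goods + services) = -1646.89 + (-356.87) = -2003.76
Net primary income = 877.27 - 819.51 = 57.76
Net secondary income = 480.97 - 656.42 = -175.45
Current account = -2003.76 + 57.76 + (-175.45) = -2121.45
Financial account = -(-2121.45 + 12.21 + 158.46) = 1950.78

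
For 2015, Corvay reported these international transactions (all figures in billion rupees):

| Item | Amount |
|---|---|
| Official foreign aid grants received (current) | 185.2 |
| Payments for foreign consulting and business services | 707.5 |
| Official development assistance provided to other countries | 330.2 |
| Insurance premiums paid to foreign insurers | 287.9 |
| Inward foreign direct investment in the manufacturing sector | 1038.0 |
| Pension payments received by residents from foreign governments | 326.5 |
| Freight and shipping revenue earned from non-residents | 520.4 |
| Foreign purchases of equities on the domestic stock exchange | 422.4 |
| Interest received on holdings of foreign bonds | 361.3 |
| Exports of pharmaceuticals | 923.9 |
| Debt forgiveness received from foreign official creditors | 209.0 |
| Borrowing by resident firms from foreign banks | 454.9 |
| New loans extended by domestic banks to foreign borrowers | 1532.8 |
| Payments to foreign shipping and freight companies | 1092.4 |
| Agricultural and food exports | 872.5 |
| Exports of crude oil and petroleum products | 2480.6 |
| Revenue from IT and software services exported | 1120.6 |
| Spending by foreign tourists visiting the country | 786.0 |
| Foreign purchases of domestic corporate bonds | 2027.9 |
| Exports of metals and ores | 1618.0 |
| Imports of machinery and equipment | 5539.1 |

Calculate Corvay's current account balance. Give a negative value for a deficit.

1237.9

Goods: -5539.1 + 2480.6 + 872.5 + 923.9 + 1618.0 = 355.9
Services: -1092.4 - 287.9 - 707.5 + 786.0 + 1120.6 + 520.4 = 339.2
Primary income: 361.3
Secondary income: 326.5 + 185.2 - 330.2 = 181.5
Current account = 355.9 + 339.2 + 361.3 + 181.5 = 1237.9
(Excluded from the current account — financial account: inward foreign direct investment in the manufacturing sector 1038.0, foreign purchases of equities on the domestic stock exchange 422.4, borrowing by resident firms from foreign banks 454.9, new loans extended by domestic banks to foreign borrowers 1532.8, foreign purchases of domestic corporate bonds 2027.9; capital account: debt forgiveness received from foreign official creditors 209.0.)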